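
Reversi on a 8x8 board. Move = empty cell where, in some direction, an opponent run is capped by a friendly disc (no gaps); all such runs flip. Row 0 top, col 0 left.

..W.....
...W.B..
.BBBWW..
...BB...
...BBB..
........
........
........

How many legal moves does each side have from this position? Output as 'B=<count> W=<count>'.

Answer: B=6 W=8

Derivation:
-- B to move --
(0,1): no bracket -> illegal
(0,3): flips 1 -> legal
(0,4): flips 1 -> legal
(1,1): no bracket -> illegal
(1,2): no bracket -> illegal
(1,4): flips 1 -> legal
(1,6): flips 1 -> legal
(2,6): flips 2 -> legal
(3,5): flips 1 -> legal
(3,6): no bracket -> illegal
B mobility = 6
-- W to move --
(0,4): no bracket -> illegal
(0,5): flips 1 -> legal
(0,6): flips 1 -> legal
(1,0): no bracket -> illegal
(1,1): no bracket -> illegal
(1,2): no bracket -> illegal
(1,4): no bracket -> illegal
(1,6): no bracket -> illegal
(2,0): flips 3 -> legal
(2,6): no bracket -> illegal
(3,0): no bracket -> illegal
(3,1): flips 1 -> legal
(3,2): no bracket -> illegal
(3,5): no bracket -> illegal
(3,6): no bracket -> illegal
(4,2): flips 1 -> legal
(4,6): no bracket -> illegal
(5,2): flips 2 -> legal
(5,3): flips 3 -> legal
(5,4): flips 2 -> legal
(5,5): no bracket -> illegal
(5,6): no bracket -> illegal
W mobility = 8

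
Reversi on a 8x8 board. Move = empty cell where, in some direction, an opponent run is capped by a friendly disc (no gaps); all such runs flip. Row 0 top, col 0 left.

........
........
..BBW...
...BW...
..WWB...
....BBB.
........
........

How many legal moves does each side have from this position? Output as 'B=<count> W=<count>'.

Answer: B=9 W=7

Derivation:
-- B to move --
(1,3): no bracket -> illegal
(1,4): flips 2 -> legal
(1,5): flips 1 -> legal
(2,5): flips 1 -> legal
(3,1): no bracket -> illegal
(3,2): flips 1 -> legal
(3,5): flips 1 -> legal
(4,1): flips 2 -> legal
(4,5): flips 1 -> legal
(5,1): flips 1 -> legal
(5,2): no bracket -> illegal
(5,3): flips 1 -> legal
B mobility = 9
-- W to move --
(1,1): no bracket -> illegal
(1,2): flips 1 -> legal
(1,3): flips 2 -> legal
(1,4): no bracket -> illegal
(2,1): flips 2 -> legal
(3,1): no bracket -> illegal
(3,2): flips 1 -> legal
(3,5): no bracket -> illegal
(4,5): flips 1 -> legal
(4,6): no bracket -> illegal
(4,7): no bracket -> illegal
(5,3): no bracket -> illegal
(5,7): no bracket -> illegal
(6,3): no bracket -> illegal
(6,4): flips 2 -> legal
(6,5): flips 1 -> legal
(6,6): no bracket -> illegal
(6,7): no bracket -> illegal
W mobility = 7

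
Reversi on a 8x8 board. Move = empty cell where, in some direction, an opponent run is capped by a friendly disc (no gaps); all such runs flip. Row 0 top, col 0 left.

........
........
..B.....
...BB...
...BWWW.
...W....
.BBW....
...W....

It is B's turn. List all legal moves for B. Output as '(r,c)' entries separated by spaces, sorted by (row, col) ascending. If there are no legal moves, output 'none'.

Answer: (3,5) (4,7) (5,4) (5,5) (5,6) (6,4)

Derivation:
(3,5): flips 2 -> legal
(3,6): no bracket -> illegal
(3,7): no bracket -> illegal
(4,2): no bracket -> illegal
(4,7): flips 3 -> legal
(5,2): no bracket -> illegal
(5,4): flips 1 -> legal
(5,5): flips 1 -> legal
(5,6): flips 1 -> legal
(5,7): no bracket -> illegal
(6,4): flips 1 -> legal
(7,2): no bracket -> illegal
(7,4): no bracket -> illegal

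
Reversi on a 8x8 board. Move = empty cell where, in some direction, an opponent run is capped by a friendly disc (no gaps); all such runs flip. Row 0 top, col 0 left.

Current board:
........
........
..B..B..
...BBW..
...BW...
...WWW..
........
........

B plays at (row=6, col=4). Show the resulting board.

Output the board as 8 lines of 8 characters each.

Place B at (6,4); scan 8 dirs for brackets.
Dir NW: opp run (5,3), next='.' -> no flip
Dir N: opp run (5,4) (4,4) capped by B -> flip
Dir NE: opp run (5,5), next='.' -> no flip
Dir W: first cell '.' (not opp) -> no flip
Dir E: first cell '.' (not opp) -> no flip
Dir SW: first cell '.' (not opp) -> no flip
Dir S: first cell '.' (not opp) -> no flip
Dir SE: first cell '.' (not opp) -> no flip
All flips: (4,4) (5,4)

Answer: ........
........
..B..B..
...BBW..
...BB...
...WBW..
....B...
........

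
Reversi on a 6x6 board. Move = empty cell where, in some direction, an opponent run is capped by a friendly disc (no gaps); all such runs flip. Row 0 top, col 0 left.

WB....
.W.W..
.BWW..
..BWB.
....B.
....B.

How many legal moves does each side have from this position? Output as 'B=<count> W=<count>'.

-- B to move --
(0,2): no bracket -> illegal
(0,3): no bracket -> illegal
(0,4): no bracket -> illegal
(1,0): no bracket -> illegal
(1,2): flips 2 -> legal
(1,4): flips 1 -> legal
(2,0): no bracket -> illegal
(2,4): flips 2 -> legal
(3,1): no bracket -> illegal
(4,2): no bracket -> illegal
(4,3): no bracket -> illegal
B mobility = 3
-- W to move --
(0,2): flips 1 -> legal
(1,0): no bracket -> illegal
(1,2): no bracket -> illegal
(2,0): flips 1 -> legal
(2,4): no bracket -> illegal
(2,5): no bracket -> illegal
(3,0): no bracket -> illegal
(3,1): flips 2 -> legal
(3,5): flips 1 -> legal
(4,1): flips 1 -> legal
(4,2): flips 1 -> legal
(4,3): no bracket -> illegal
(4,5): flips 1 -> legal
(5,3): no bracket -> illegal
(5,5): flips 1 -> legal
W mobility = 8

Answer: B=3 W=8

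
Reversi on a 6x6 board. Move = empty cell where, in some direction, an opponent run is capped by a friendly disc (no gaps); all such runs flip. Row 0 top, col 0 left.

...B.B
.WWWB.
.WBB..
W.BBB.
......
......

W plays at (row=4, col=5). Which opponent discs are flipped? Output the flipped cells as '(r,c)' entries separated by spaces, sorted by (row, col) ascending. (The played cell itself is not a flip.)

Dir NW: opp run (3,4) (2,3) capped by W -> flip
Dir N: first cell '.' (not opp) -> no flip
Dir NE: edge -> no flip
Dir W: first cell '.' (not opp) -> no flip
Dir E: edge -> no flip
Dir SW: first cell '.' (not opp) -> no flip
Dir S: first cell '.' (not opp) -> no flip
Dir SE: edge -> no flip

Answer: (2,3) (3,4)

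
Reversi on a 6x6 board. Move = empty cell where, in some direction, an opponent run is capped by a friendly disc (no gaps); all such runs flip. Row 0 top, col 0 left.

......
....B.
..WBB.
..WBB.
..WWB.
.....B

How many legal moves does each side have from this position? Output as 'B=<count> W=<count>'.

-- B to move --
(1,1): flips 1 -> legal
(1,2): no bracket -> illegal
(1,3): no bracket -> illegal
(2,1): flips 1 -> legal
(3,1): flips 1 -> legal
(4,1): flips 3 -> legal
(5,1): flips 1 -> legal
(5,2): flips 1 -> legal
(5,3): flips 1 -> legal
(5,4): no bracket -> illegal
B mobility = 7
-- W to move --
(0,3): no bracket -> illegal
(0,4): no bracket -> illegal
(0,5): flips 2 -> legal
(1,2): no bracket -> illegal
(1,3): flips 2 -> legal
(1,5): flips 2 -> legal
(2,5): flips 3 -> legal
(3,5): flips 2 -> legal
(4,5): flips 1 -> legal
(5,3): no bracket -> illegal
(5,4): no bracket -> illegal
W mobility = 6

Answer: B=7 W=6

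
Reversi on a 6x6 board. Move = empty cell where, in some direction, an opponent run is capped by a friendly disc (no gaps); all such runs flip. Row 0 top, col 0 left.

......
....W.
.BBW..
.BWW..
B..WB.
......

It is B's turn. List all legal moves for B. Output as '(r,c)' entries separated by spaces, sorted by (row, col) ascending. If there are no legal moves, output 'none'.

Answer: (2,4) (3,4) (4,2) (5,4)

Derivation:
(0,3): no bracket -> illegal
(0,4): no bracket -> illegal
(0,5): no bracket -> illegal
(1,2): no bracket -> illegal
(1,3): no bracket -> illegal
(1,5): no bracket -> illegal
(2,4): flips 1 -> legal
(2,5): no bracket -> illegal
(3,4): flips 2 -> legal
(4,1): no bracket -> illegal
(4,2): flips 2 -> legal
(5,2): no bracket -> illegal
(5,3): no bracket -> illegal
(5,4): flips 2 -> legal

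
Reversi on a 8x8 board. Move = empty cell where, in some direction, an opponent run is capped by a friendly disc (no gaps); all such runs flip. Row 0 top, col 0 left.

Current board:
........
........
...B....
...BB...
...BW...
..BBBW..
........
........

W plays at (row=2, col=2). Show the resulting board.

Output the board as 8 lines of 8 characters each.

Answer: ........
........
..WB....
...WB...
...BW...
..BBBW..
........
........

Derivation:
Place W at (2,2); scan 8 dirs for brackets.
Dir NW: first cell '.' (not opp) -> no flip
Dir N: first cell '.' (not opp) -> no flip
Dir NE: first cell '.' (not opp) -> no flip
Dir W: first cell '.' (not opp) -> no flip
Dir E: opp run (2,3), next='.' -> no flip
Dir SW: first cell '.' (not opp) -> no flip
Dir S: first cell '.' (not opp) -> no flip
Dir SE: opp run (3,3) capped by W -> flip
All flips: (3,3)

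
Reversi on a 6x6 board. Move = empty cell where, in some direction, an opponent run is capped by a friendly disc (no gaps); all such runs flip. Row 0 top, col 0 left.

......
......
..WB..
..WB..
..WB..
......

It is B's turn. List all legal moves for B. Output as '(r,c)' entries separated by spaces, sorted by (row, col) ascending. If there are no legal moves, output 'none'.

Answer: (1,1) (2,1) (3,1) (4,1) (5,1)

Derivation:
(1,1): flips 1 -> legal
(1,2): no bracket -> illegal
(1,3): no bracket -> illegal
(2,1): flips 2 -> legal
(3,1): flips 1 -> legal
(4,1): flips 2 -> legal
(5,1): flips 1 -> legal
(5,2): no bracket -> illegal
(5,3): no bracket -> illegal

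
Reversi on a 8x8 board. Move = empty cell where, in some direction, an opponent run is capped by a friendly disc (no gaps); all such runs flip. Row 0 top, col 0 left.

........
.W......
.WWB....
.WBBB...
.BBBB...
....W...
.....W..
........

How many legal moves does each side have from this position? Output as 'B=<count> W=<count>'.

-- B to move --
(0,0): flips 2 -> legal
(0,1): flips 3 -> legal
(0,2): no bracket -> illegal
(1,0): flips 1 -> legal
(1,2): flips 1 -> legal
(1,3): no bracket -> illegal
(2,0): flips 3 -> legal
(3,0): flips 1 -> legal
(4,0): no bracket -> illegal
(4,5): no bracket -> illegal
(5,3): no bracket -> illegal
(5,5): no bracket -> illegal
(5,6): no bracket -> illegal
(6,3): no bracket -> illegal
(6,4): flips 1 -> legal
(6,6): no bracket -> illegal
(7,4): no bracket -> illegal
(7,5): no bracket -> illegal
(7,6): flips 2 -> legal
B mobility = 8
-- W to move --
(1,2): no bracket -> illegal
(1,3): no bracket -> illegal
(1,4): no bracket -> illegal
(2,4): flips 3 -> legal
(2,5): no bracket -> illegal
(3,0): no bracket -> illegal
(3,5): flips 3 -> legal
(4,0): no bracket -> illegal
(4,5): no bracket -> illegal
(5,0): no bracket -> illegal
(5,1): flips 1 -> legal
(5,2): flips 2 -> legal
(5,3): flips 1 -> legal
(5,5): flips 2 -> legal
W mobility = 6

Answer: B=8 W=6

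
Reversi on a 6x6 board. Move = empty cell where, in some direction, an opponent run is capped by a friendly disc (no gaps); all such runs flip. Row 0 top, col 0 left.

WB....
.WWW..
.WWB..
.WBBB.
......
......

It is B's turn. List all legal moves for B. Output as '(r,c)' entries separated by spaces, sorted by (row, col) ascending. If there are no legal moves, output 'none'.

(0,2): flips 2 -> legal
(0,3): flips 1 -> legal
(0,4): no bracket -> illegal
(1,0): flips 1 -> legal
(1,4): no bracket -> illegal
(2,0): flips 2 -> legal
(2,4): no bracket -> illegal
(3,0): flips 1 -> legal
(4,0): no bracket -> illegal
(4,1): flips 3 -> legal
(4,2): no bracket -> illegal

Answer: (0,2) (0,3) (1,0) (2,0) (3,0) (4,1)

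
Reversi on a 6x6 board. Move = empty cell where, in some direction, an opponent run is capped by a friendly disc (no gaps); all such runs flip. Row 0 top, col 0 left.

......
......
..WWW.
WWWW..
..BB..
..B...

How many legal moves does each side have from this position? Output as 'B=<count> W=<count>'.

Answer: B=5 W=3

Derivation:
-- B to move --
(1,1): no bracket -> illegal
(1,2): flips 2 -> legal
(1,3): flips 2 -> legal
(1,4): no bracket -> illegal
(1,5): flips 2 -> legal
(2,0): flips 1 -> legal
(2,1): flips 1 -> legal
(2,5): no bracket -> illegal
(3,4): no bracket -> illegal
(3,5): no bracket -> illegal
(4,0): no bracket -> illegal
(4,1): no bracket -> illegal
(4,4): no bracket -> illegal
B mobility = 5
-- W to move --
(3,4): no bracket -> illegal
(4,1): no bracket -> illegal
(4,4): no bracket -> illegal
(5,1): flips 1 -> legal
(5,3): flips 2 -> legal
(5,4): flips 1 -> legal
W mobility = 3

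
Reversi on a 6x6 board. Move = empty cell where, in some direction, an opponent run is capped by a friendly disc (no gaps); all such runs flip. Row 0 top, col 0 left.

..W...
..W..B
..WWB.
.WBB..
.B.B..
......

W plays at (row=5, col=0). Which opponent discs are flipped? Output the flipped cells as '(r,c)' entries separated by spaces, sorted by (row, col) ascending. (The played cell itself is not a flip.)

Dir NW: edge -> no flip
Dir N: first cell '.' (not opp) -> no flip
Dir NE: opp run (4,1) (3,2) capped by W -> flip
Dir W: edge -> no flip
Dir E: first cell '.' (not opp) -> no flip
Dir SW: edge -> no flip
Dir S: edge -> no flip
Dir SE: edge -> no flip

Answer: (3,2) (4,1)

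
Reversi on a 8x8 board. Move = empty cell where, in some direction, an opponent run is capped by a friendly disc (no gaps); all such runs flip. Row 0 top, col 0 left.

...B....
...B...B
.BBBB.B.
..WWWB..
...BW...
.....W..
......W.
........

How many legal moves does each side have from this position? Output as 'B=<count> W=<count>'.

Answer: B=8 W=10

Derivation:
-- B to move --
(2,5): flips 1 -> legal
(3,1): flips 3 -> legal
(4,1): flips 1 -> legal
(4,2): flips 2 -> legal
(4,5): flips 2 -> legal
(4,6): no bracket -> illegal
(5,3): flips 1 -> legal
(5,4): flips 2 -> legal
(5,6): no bracket -> illegal
(5,7): no bracket -> illegal
(6,4): no bracket -> illegal
(6,5): no bracket -> illegal
(6,7): no bracket -> illegal
(7,5): no bracket -> illegal
(7,6): no bracket -> illegal
(7,7): flips 4 -> legal
B mobility = 8
-- W to move --
(0,2): no bracket -> illegal
(0,4): no bracket -> illegal
(0,6): no bracket -> illegal
(0,7): no bracket -> illegal
(1,0): flips 1 -> legal
(1,1): flips 1 -> legal
(1,2): flips 2 -> legal
(1,4): flips 2 -> legal
(1,5): flips 1 -> legal
(1,6): no bracket -> illegal
(2,0): no bracket -> illegal
(2,5): no bracket -> illegal
(2,7): no bracket -> illegal
(3,0): no bracket -> illegal
(3,1): no bracket -> illegal
(3,6): flips 1 -> legal
(3,7): no bracket -> illegal
(4,2): flips 1 -> legal
(4,5): no bracket -> illegal
(4,6): no bracket -> illegal
(5,2): flips 1 -> legal
(5,3): flips 1 -> legal
(5,4): flips 1 -> legal
W mobility = 10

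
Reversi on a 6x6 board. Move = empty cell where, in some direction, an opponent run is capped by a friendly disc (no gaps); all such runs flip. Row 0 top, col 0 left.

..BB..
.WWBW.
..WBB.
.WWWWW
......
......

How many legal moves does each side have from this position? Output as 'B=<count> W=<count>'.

Answer: B=14 W=3

Derivation:
-- B to move --
(0,0): no bracket -> illegal
(0,1): flips 1 -> legal
(0,4): flips 1 -> legal
(0,5): flips 1 -> legal
(1,0): flips 2 -> legal
(1,5): flips 1 -> legal
(2,0): flips 1 -> legal
(2,1): flips 2 -> legal
(2,5): flips 1 -> legal
(3,0): no bracket -> illegal
(4,0): flips 2 -> legal
(4,1): flips 1 -> legal
(4,2): flips 4 -> legal
(4,3): flips 1 -> legal
(4,4): flips 1 -> legal
(4,5): flips 1 -> legal
B mobility = 14
-- W to move --
(0,1): no bracket -> illegal
(0,4): flips 1 -> legal
(1,5): flips 1 -> legal
(2,5): flips 2 -> legal
W mobility = 3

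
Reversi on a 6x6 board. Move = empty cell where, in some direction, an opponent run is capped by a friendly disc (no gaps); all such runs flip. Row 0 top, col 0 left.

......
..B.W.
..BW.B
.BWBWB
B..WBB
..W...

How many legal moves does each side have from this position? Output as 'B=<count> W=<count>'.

-- B to move --
(0,3): flips 1 -> legal
(0,4): no bracket -> illegal
(0,5): no bracket -> illegal
(1,3): flips 1 -> legal
(1,5): no bracket -> illegal
(2,1): no bracket -> illegal
(2,4): flips 2 -> legal
(4,1): no bracket -> illegal
(4,2): flips 2 -> legal
(5,1): no bracket -> illegal
(5,3): flips 1 -> legal
(5,4): no bracket -> illegal
B mobility = 5
-- W to move --
(0,1): flips 1 -> legal
(0,2): flips 2 -> legal
(0,3): no bracket -> illegal
(1,1): no bracket -> illegal
(1,3): no bracket -> illegal
(1,5): no bracket -> illegal
(2,0): no bracket -> illegal
(2,1): flips 1 -> legal
(2,4): no bracket -> illegal
(3,0): flips 1 -> legal
(4,1): no bracket -> illegal
(4,2): no bracket -> illegal
(5,0): no bracket -> illegal
(5,1): no bracket -> illegal
(5,3): no bracket -> illegal
(5,4): flips 1 -> legal
(5,5): no bracket -> illegal
W mobility = 5

Answer: B=5 W=5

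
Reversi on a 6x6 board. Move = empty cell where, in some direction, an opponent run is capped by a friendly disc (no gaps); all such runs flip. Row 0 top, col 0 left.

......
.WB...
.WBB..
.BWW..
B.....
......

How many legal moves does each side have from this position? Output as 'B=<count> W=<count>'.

-- B to move --
(0,0): flips 1 -> legal
(0,1): flips 2 -> legal
(0,2): no bracket -> illegal
(1,0): flips 1 -> legal
(2,0): flips 1 -> legal
(2,4): no bracket -> illegal
(3,0): flips 1 -> legal
(3,4): flips 2 -> legal
(4,1): flips 1 -> legal
(4,2): flips 1 -> legal
(4,3): flips 1 -> legal
(4,4): flips 1 -> legal
B mobility = 10
-- W to move --
(0,1): no bracket -> illegal
(0,2): flips 2 -> legal
(0,3): flips 1 -> legal
(1,3): flips 2 -> legal
(1,4): flips 1 -> legal
(2,0): no bracket -> illegal
(2,4): flips 2 -> legal
(3,0): flips 1 -> legal
(3,4): no bracket -> illegal
(4,1): flips 1 -> legal
(4,2): no bracket -> illegal
(5,0): no bracket -> illegal
(5,1): no bracket -> illegal
W mobility = 7

Answer: B=10 W=7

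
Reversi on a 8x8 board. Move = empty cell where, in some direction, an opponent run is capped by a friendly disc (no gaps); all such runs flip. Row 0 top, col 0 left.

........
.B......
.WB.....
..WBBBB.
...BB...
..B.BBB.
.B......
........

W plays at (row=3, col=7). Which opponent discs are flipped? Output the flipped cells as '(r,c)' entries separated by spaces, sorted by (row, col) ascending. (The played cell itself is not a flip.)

Dir NW: first cell '.' (not opp) -> no flip
Dir N: first cell '.' (not opp) -> no flip
Dir NE: edge -> no flip
Dir W: opp run (3,6) (3,5) (3,4) (3,3) capped by W -> flip
Dir E: edge -> no flip
Dir SW: first cell '.' (not opp) -> no flip
Dir S: first cell '.' (not opp) -> no flip
Dir SE: edge -> no flip

Answer: (3,3) (3,4) (3,5) (3,6)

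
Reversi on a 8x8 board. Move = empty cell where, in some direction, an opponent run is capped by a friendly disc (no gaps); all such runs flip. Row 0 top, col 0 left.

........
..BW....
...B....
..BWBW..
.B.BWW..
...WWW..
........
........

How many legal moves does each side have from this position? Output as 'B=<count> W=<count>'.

-- B to move --
(0,2): no bracket -> illegal
(0,3): flips 1 -> legal
(0,4): no bracket -> illegal
(1,4): flips 1 -> legal
(2,2): no bracket -> illegal
(2,4): no bracket -> illegal
(2,5): no bracket -> illegal
(2,6): no bracket -> illegal
(3,6): flips 1 -> legal
(4,2): no bracket -> illegal
(4,6): flips 2 -> legal
(5,2): no bracket -> illegal
(5,6): flips 1 -> legal
(6,2): no bracket -> illegal
(6,3): flips 1 -> legal
(6,4): flips 2 -> legal
(6,5): flips 1 -> legal
(6,6): no bracket -> illegal
B mobility = 8
-- W to move --
(0,1): flips 3 -> legal
(0,2): no bracket -> illegal
(0,3): no bracket -> illegal
(1,1): flips 1 -> legal
(1,4): no bracket -> illegal
(2,1): flips 2 -> legal
(2,2): no bracket -> illegal
(2,4): flips 1 -> legal
(2,5): no bracket -> illegal
(3,0): no bracket -> illegal
(3,1): flips 1 -> legal
(4,0): no bracket -> illegal
(4,2): flips 1 -> legal
(5,0): no bracket -> illegal
(5,1): no bracket -> illegal
(5,2): no bracket -> illegal
W mobility = 6

Answer: B=8 W=6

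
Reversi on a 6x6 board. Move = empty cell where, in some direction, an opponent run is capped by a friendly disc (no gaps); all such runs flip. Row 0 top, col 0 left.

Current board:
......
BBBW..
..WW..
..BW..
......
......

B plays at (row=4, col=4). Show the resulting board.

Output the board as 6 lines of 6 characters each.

Answer: ......
BBBW..
..BW..
..BB..
....B.
......

Derivation:
Place B at (4,4); scan 8 dirs for brackets.
Dir NW: opp run (3,3) (2,2) capped by B -> flip
Dir N: first cell '.' (not opp) -> no flip
Dir NE: first cell '.' (not opp) -> no flip
Dir W: first cell '.' (not opp) -> no flip
Dir E: first cell '.' (not opp) -> no flip
Dir SW: first cell '.' (not opp) -> no flip
Dir S: first cell '.' (not opp) -> no flip
Dir SE: first cell '.' (not opp) -> no flip
All flips: (2,2) (3,3)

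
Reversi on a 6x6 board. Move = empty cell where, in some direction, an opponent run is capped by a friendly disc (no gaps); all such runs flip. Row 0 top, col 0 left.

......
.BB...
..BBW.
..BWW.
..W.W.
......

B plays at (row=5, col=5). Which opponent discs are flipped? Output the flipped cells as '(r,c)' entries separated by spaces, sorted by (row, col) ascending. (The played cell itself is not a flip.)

Dir NW: opp run (4,4) (3,3) capped by B -> flip
Dir N: first cell '.' (not opp) -> no flip
Dir NE: edge -> no flip
Dir W: first cell '.' (not opp) -> no flip
Dir E: edge -> no flip
Dir SW: edge -> no flip
Dir S: edge -> no flip
Dir SE: edge -> no flip

Answer: (3,3) (4,4)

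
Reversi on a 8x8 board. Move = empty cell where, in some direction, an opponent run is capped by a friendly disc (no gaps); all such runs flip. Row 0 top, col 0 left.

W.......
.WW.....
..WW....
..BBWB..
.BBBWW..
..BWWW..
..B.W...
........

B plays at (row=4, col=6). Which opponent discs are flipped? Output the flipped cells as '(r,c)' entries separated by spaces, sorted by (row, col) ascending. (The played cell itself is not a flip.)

Dir NW: first cell 'B' (not opp) -> no flip
Dir N: first cell '.' (not opp) -> no flip
Dir NE: first cell '.' (not opp) -> no flip
Dir W: opp run (4,5) (4,4) capped by B -> flip
Dir E: first cell '.' (not opp) -> no flip
Dir SW: opp run (5,5) (6,4), next='.' -> no flip
Dir S: first cell '.' (not opp) -> no flip
Dir SE: first cell '.' (not opp) -> no flip

Answer: (4,4) (4,5)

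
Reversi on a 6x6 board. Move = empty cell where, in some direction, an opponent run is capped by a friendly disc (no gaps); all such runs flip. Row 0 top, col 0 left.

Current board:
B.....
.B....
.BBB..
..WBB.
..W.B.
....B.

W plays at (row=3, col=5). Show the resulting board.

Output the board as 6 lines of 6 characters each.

Answer: B.....
.B....
.BBB..
..WWWW
..W.B.
....B.

Derivation:
Place W at (3,5); scan 8 dirs for brackets.
Dir NW: first cell '.' (not opp) -> no flip
Dir N: first cell '.' (not opp) -> no flip
Dir NE: edge -> no flip
Dir W: opp run (3,4) (3,3) capped by W -> flip
Dir E: edge -> no flip
Dir SW: opp run (4,4), next='.' -> no flip
Dir S: first cell '.' (not opp) -> no flip
Dir SE: edge -> no flip
All flips: (3,3) (3,4)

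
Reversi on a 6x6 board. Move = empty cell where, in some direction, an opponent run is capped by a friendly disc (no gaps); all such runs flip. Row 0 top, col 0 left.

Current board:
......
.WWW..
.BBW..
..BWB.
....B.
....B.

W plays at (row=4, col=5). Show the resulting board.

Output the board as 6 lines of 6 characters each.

Answer: ......
.WWW..
.BBW..
..BWW.
....BW
....B.

Derivation:
Place W at (4,5); scan 8 dirs for brackets.
Dir NW: opp run (3,4) capped by W -> flip
Dir N: first cell '.' (not opp) -> no flip
Dir NE: edge -> no flip
Dir W: opp run (4,4), next='.' -> no flip
Dir E: edge -> no flip
Dir SW: opp run (5,4), next=edge -> no flip
Dir S: first cell '.' (not opp) -> no flip
Dir SE: edge -> no flip
All flips: (3,4)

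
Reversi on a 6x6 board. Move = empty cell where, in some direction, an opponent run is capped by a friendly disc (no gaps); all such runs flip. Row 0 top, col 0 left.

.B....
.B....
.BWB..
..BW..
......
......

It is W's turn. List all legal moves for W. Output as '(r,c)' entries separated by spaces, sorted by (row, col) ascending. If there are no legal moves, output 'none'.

(0,0): flips 1 -> legal
(0,2): no bracket -> illegal
(1,0): no bracket -> illegal
(1,2): no bracket -> illegal
(1,3): flips 1 -> legal
(1,4): no bracket -> illegal
(2,0): flips 1 -> legal
(2,4): flips 1 -> legal
(3,0): no bracket -> illegal
(3,1): flips 1 -> legal
(3,4): no bracket -> illegal
(4,1): no bracket -> illegal
(4,2): flips 1 -> legal
(4,3): no bracket -> illegal

Answer: (0,0) (1,3) (2,0) (2,4) (3,1) (4,2)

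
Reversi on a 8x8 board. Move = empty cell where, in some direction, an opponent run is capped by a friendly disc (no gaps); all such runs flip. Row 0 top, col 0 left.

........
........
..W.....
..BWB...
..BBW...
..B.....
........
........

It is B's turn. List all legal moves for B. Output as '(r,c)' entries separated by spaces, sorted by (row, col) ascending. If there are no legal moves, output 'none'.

(1,1): no bracket -> illegal
(1,2): flips 1 -> legal
(1,3): no bracket -> illegal
(2,1): no bracket -> illegal
(2,3): flips 1 -> legal
(2,4): flips 1 -> legal
(3,1): no bracket -> illegal
(3,5): no bracket -> illegal
(4,5): flips 1 -> legal
(5,3): no bracket -> illegal
(5,4): flips 1 -> legal
(5,5): no bracket -> illegal

Answer: (1,2) (2,3) (2,4) (4,5) (5,4)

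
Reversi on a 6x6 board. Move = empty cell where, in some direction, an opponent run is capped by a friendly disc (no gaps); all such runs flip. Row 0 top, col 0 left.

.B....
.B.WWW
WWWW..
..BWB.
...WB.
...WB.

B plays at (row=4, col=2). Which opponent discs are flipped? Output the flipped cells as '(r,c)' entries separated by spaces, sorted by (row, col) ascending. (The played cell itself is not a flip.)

Answer: (4,3)

Derivation:
Dir NW: first cell '.' (not opp) -> no flip
Dir N: first cell 'B' (not opp) -> no flip
Dir NE: opp run (3,3), next='.' -> no flip
Dir W: first cell '.' (not opp) -> no flip
Dir E: opp run (4,3) capped by B -> flip
Dir SW: first cell '.' (not opp) -> no flip
Dir S: first cell '.' (not opp) -> no flip
Dir SE: opp run (5,3), next=edge -> no flip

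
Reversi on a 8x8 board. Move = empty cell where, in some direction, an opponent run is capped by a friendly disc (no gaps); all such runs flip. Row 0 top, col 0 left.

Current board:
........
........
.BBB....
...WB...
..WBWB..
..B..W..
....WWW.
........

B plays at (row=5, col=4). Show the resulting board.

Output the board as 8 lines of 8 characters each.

Answer: ........
........
.BBB....
...WB...
..WBBB..
..B.BW..
....WWW.
........

Derivation:
Place B at (5,4); scan 8 dirs for brackets.
Dir NW: first cell 'B' (not opp) -> no flip
Dir N: opp run (4,4) capped by B -> flip
Dir NE: first cell 'B' (not opp) -> no flip
Dir W: first cell '.' (not opp) -> no flip
Dir E: opp run (5,5), next='.' -> no flip
Dir SW: first cell '.' (not opp) -> no flip
Dir S: opp run (6,4), next='.' -> no flip
Dir SE: opp run (6,5), next='.' -> no flip
All flips: (4,4)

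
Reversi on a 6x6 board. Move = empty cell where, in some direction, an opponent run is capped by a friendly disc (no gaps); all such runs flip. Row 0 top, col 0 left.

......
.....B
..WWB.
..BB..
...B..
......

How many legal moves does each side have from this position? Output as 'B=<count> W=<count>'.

Answer: B=5 W=5

Derivation:
-- B to move --
(1,1): flips 1 -> legal
(1,2): flips 1 -> legal
(1,3): flips 1 -> legal
(1,4): flips 1 -> legal
(2,1): flips 2 -> legal
(3,1): no bracket -> illegal
(3,4): no bracket -> illegal
B mobility = 5
-- W to move --
(0,4): no bracket -> illegal
(0,5): no bracket -> illegal
(1,3): no bracket -> illegal
(1,4): no bracket -> illegal
(2,1): no bracket -> illegal
(2,5): flips 1 -> legal
(3,1): no bracket -> illegal
(3,4): no bracket -> illegal
(3,5): no bracket -> illegal
(4,1): flips 1 -> legal
(4,2): flips 1 -> legal
(4,4): flips 1 -> legal
(5,2): no bracket -> illegal
(5,3): flips 2 -> legal
(5,4): no bracket -> illegal
W mobility = 5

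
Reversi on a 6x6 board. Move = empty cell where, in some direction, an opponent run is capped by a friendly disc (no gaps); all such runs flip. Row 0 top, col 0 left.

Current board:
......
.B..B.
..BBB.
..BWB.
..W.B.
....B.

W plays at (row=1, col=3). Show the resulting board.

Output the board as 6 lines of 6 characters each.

Answer: ......
.B.WB.
..BWB.
..BWB.
..W.B.
....B.

Derivation:
Place W at (1,3); scan 8 dirs for brackets.
Dir NW: first cell '.' (not opp) -> no flip
Dir N: first cell '.' (not opp) -> no flip
Dir NE: first cell '.' (not opp) -> no flip
Dir W: first cell '.' (not opp) -> no flip
Dir E: opp run (1,4), next='.' -> no flip
Dir SW: opp run (2,2), next='.' -> no flip
Dir S: opp run (2,3) capped by W -> flip
Dir SE: opp run (2,4), next='.' -> no flip
All flips: (2,3)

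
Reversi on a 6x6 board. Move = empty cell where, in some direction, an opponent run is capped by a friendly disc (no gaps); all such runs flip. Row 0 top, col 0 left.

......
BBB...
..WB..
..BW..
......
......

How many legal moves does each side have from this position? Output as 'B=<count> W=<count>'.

Answer: B=4 W=6

Derivation:
-- B to move --
(1,3): no bracket -> illegal
(2,1): flips 1 -> legal
(2,4): no bracket -> illegal
(3,1): no bracket -> illegal
(3,4): flips 1 -> legal
(4,2): no bracket -> illegal
(4,3): flips 1 -> legal
(4,4): flips 2 -> legal
B mobility = 4
-- W to move --
(0,0): flips 1 -> legal
(0,1): no bracket -> illegal
(0,2): flips 1 -> legal
(0,3): no bracket -> illegal
(1,3): flips 1 -> legal
(1,4): no bracket -> illegal
(2,0): no bracket -> illegal
(2,1): no bracket -> illegal
(2,4): flips 1 -> legal
(3,1): flips 1 -> legal
(3,4): no bracket -> illegal
(4,1): no bracket -> illegal
(4,2): flips 1 -> legal
(4,3): no bracket -> illegal
W mobility = 6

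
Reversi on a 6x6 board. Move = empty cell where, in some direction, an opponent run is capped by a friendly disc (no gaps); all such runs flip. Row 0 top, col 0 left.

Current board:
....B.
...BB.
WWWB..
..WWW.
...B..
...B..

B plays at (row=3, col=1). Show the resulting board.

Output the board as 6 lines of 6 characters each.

Place B at (3,1); scan 8 dirs for brackets.
Dir NW: opp run (2,0), next=edge -> no flip
Dir N: opp run (2,1), next='.' -> no flip
Dir NE: opp run (2,2) capped by B -> flip
Dir W: first cell '.' (not opp) -> no flip
Dir E: opp run (3,2) (3,3) (3,4), next='.' -> no flip
Dir SW: first cell '.' (not opp) -> no flip
Dir S: first cell '.' (not opp) -> no flip
Dir SE: first cell '.' (not opp) -> no flip
All flips: (2,2)

Answer: ....B.
...BB.
WWBB..
.BWWW.
...B..
...B..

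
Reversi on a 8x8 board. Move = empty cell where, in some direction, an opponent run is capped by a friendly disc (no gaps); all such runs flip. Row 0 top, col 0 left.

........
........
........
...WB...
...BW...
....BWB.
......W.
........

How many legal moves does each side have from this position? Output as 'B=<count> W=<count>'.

Answer: B=4 W=7

Derivation:
-- B to move --
(2,2): no bracket -> illegal
(2,3): flips 1 -> legal
(2,4): no bracket -> illegal
(3,2): flips 1 -> legal
(3,5): no bracket -> illegal
(4,2): no bracket -> illegal
(4,5): flips 1 -> legal
(4,6): no bracket -> illegal
(5,3): no bracket -> illegal
(5,7): no bracket -> illegal
(6,4): no bracket -> illegal
(6,5): no bracket -> illegal
(6,7): no bracket -> illegal
(7,5): no bracket -> illegal
(7,6): flips 1 -> legal
(7,7): no bracket -> illegal
B mobility = 4
-- W to move --
(2,3): no bracket -> illegal
(2,4): flips 1 -> legal
(2,5): no bracket -> illegal
(3,2): no bracket -> illegal
(3,5): flips 1 -> legal
(4,2): flips 1 -> legal
(4,5): no bracket -> illegal
(4,6): flips 1 -> legal
(4,7): no bracket -> illegal
(5,2): no bracket -> illegal
(5,3): flips 2 -> legal
(5,7): flips 1 -> legal
(6,3): no bracket -> illegal
(6,4): flips 1 -> legal
(6,5): no bracket -> illegal
(6,7): no bracket -> illegal
W mobility = 7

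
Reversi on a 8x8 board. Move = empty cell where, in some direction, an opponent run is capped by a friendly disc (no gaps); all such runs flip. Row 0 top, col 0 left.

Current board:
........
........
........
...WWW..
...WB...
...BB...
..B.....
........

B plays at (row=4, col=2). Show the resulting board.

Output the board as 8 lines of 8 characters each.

Answer: ........
........
........
...WWW..
..BBB...
...BB...
..B.....
........

Derivation:
Place B at (4,2); scan 8 dirs for brackets.
Dir NW: first cell '.' (not opp) -> no flip
Dir N: first cell '.' (not opp) -> no flip
Dir NE: opp run (3,3), next='.' -> no flip
Dir W: first cell '.' (not opp) -> no flip
Dir E: opp run (4,3) capped by B -> flip
Dir SW: first cell '.' (not opp) -> no flip
Dir S: first cell '.' (not opp) -> no flip
Dir SE: first cell 'B' (not opp) -> no flip
All flips: (4,3)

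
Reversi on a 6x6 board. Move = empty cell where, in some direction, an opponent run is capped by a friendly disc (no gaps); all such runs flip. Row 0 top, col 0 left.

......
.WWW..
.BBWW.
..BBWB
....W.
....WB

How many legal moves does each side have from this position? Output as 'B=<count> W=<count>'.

-- B to move --
(0,0): flips 1 -> legal
(0,1): flips 1 -> legal
(0,2): flips 3 -> legal
(0,3): flips 3 -> legal
(0,4): flips 1 -> legal
(1,0): no bracket -> illegal
(1,4): flips 1 -> legal
(1,5): flips 1 -> legal
(2,0): no bracket -> illegal
(2,5): flips 2 -> legal
(4,3): no bracket -> illegal
(4,5): no bracket -> illegal
(5,3): flips 2 -> legal
B mobility = 9
-- W to move --
(1,0): no bracket -> illegal
(2,0): flips 2 -> legal
(2,5): no bracket -> illegal
(3,0): flips 1 -> legal
(3,1): flips 4 -> legal
(4,1): flips 1 -> legal
(4,2): flips 3 -> legal
(4,3): flips 1 -> legal
(4,5): no bracket -> illegal
W mobility = 6

Answer: B=9 W=6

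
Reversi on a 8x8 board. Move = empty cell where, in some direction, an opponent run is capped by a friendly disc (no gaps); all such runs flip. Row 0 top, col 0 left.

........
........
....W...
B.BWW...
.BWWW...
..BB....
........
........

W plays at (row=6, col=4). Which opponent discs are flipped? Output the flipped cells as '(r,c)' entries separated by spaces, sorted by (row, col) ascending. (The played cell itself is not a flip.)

Dir NW: opp run (5,3) capped by W -> flip
Dir N: first cell '.' (not opp) -> no flip
Dir NE: first cell '.' (not opp) -> no flip
Dir W: first cell '.' (not opp) -> no flip
Dir E: first cell '.' (not opp) -> no flip
Dir SW: first cell '.' (not opp) -> no flip
Dir S: first cell '.' (not opp) -> no flip
Dir SE: first cell '.' (not opp) -> no flip

Answer: (5,3)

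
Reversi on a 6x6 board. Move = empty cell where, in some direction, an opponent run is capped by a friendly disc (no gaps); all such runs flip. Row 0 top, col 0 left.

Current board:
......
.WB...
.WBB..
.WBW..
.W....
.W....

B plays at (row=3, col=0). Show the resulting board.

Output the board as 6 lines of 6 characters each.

Answer: ......
.WB...
.BBB..
BBBW..
.W....
.W....

Derivation:
Place B at (3,0); scan 8 dirs for brackets.
Dir NW: edge -> no flip
Dir N: first cell '.' (not opp) -> no flip
Dir NE: opp run (2,1) capped by B -> flip
Dir W: edge -> no flip
Dir E: opp run (3,1) capped by B -> flip
Dir SW: edge -> no flip
Dir S: first cell '.' (not opp) -> no flip
Dir SE: opp run (4,1), next='.' -> no flip
All flips: (2,1) (3,1)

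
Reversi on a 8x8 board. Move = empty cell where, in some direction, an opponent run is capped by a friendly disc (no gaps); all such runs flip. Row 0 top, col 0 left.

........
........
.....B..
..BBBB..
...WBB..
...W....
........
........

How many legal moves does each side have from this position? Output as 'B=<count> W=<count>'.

Answer: B=5 W=5

Derivation:
-- B to move --
(4,2): flips 1 -> legal
(5,2): flips 1 -> legal
(5,4): flips 1 -> legal
(6,2): flips 1 -> legal
(6,3): flips 2 -> legal
(6,4): no bracket -> illegal
B mobility = 5
-- W to move --
(1,4): no bracket -> illegal
(1,5): no bracket -> illegal
(1,6): flips 2 -> legal
(2,1): flips 1 -> legal
(2,2): no bracket -> illegal
(2,3): flips 1 -> legal
(2,4): no bracket -> illegal
(2,6): flips 2 -> legal
(3,1): no bracket -> illegal
(3,6): no bracket -> illegal
(4,1): no bracket -> illegal
(4,2): no bracket -> illegal
(4,6): flips 2 -> legal
(5,4): no bracket -> illegal
(5,5): no bracket -> illegal
(5,6): no bracket -> illegal
W mobility = 5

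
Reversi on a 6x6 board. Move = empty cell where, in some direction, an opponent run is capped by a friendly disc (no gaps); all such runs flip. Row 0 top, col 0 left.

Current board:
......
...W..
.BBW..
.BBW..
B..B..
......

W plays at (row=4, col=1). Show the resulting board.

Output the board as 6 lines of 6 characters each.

Answer: ......
...W..
.BBW..
.BWW..
BW.B..
......

Derivation:
Place W at (4,1); scan 8 dirs for brackets.
Dir NW: first cell '.' (not opp) -> no flip
Dir N: opp run (3,1) (2,1), next='.' -> no flip
Dir NE: opp run (3,2) capped by W -> flip
Dir W: opp run (4,0), next=edge -> no flip
Dir E: first cell '.' (not opp) -> no flip
Dir SW: first cell '.' (not opp) -> no flip
Dir S: first cell '.' (not opp) -> no flip
Dir SE: first cell '.' (not opp) -> no flip
All flips: (3,2)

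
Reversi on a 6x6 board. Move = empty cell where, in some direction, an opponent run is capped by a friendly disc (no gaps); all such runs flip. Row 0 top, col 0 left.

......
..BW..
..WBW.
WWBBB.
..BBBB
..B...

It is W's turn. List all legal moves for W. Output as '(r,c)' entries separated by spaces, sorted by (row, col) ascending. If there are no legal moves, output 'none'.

Answer: (0,2) (1,1) (3,5) (5,1) (5,3) (5,4) (5,5)

Derivation:
(0,1): no bracket -> illegal
(0,2): flips 1 -> legal
(0,3): no bracket -> illegal
(1,1): flips 1 -> legal
(1,4): no bracket -> illegal
(2,1): no bracket -> illegal
(2,5): no bracket -> illegal
(3,5): flips 3 -> legal
(4,1): no bracket -> illegal
(5,1): flips 2 -> legal
(5,3): flips 4 -> legal
(5,4): flips 2 -> legal
(5,5): flips 2 -> legal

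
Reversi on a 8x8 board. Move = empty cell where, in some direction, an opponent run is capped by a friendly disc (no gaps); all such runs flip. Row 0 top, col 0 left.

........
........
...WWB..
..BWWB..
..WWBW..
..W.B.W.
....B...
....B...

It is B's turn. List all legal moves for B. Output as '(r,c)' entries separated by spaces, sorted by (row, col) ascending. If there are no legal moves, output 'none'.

Answer: (1,3) (1,4) (2,2) (3,6) (4,1) (4,6) (5,5) (6,1) (6,2)

Derivation:
(1,2): no bracket -> illegal
(1,3): flips 1 -> legal
(1,4): flips 3 -> legal
(1,5): no bracket -> illegal
(2,2): flips 3 -> legal
(3,1): no bracket -> illegal
(3,6): flips 1 -> legal
(4,1): flips 2 -> legal
(4,6): flips 1 -> legal
(4,7): no bracket -> illegal
(5,1): no bracket -> illegal
(5,3): no bracket -> illegal
(5,5): flips 1 -> legal
(5,7): no bracket -> illegal
(6,1): flips 3 -> legal
(6,2): flips 2 -> legal
(6,3): no bracket -> illegal
(6,5): no bracket -> illegal
(6,6): no bracket -> illegal
(6,7): no bracket -> illegal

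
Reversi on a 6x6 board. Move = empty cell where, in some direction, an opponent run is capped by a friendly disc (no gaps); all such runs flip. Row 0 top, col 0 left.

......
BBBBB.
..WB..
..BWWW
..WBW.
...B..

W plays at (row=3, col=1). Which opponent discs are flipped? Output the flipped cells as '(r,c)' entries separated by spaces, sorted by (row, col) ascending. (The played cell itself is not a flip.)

Answer: (3,2)

Derivation:
Dir NW: first cell '.' (not opp) -> no flip
Dir N: first cell '.' (not opp) -> no flip
Dir NE: first cell 'W' (not opp) -> no flip
Dir W: first cell '.' (not opp) -> no flip
Dir E: opp run (3,2) capped by W -> flip
Dir SW: first cell '.' (not opp) -> no flip
Dir S: first cell '.' (not opp) -> no flip
Dir SE: first cell 'W' (not opp) -> no flip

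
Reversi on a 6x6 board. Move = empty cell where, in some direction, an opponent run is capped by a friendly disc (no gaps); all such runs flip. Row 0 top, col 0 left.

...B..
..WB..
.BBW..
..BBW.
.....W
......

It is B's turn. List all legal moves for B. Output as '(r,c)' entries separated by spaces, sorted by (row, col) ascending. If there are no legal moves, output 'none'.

(0,1): no bracket -> illegal
(0,2): flips 1 -> legal
(1,1): flips 1 -> legal
(1,4): flips 1 -> legal
(2,4): flips 1 -> legal
(2,5): no bracket -> illegal
(3,5): flips 1 -> legal
(4,3): no bracket -> illegal
(4,4): no bracket -> illegal
(5,4): no bracket -> illegal
(5,5): no bracket -> illegal

Answer: (0,2) (1,1) (1,4) (2,4) (3,5)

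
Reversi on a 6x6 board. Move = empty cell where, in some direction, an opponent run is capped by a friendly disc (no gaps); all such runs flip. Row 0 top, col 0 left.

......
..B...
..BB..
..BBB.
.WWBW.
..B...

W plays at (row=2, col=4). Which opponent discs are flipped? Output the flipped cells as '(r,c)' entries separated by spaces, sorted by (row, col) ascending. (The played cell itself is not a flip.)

Answer: (3,3) (3,4)

Derivation:
Dir NW: first cell '.' (not opp) -> no flip
Dir N: first cell '.' (not opp) -> no flip
Dir NE: first cell '.' (not opp) -> no flip
Dir W: opp run (2,3) (2,2), next='.' -> no flip
Dir E: first cell '.' (not opp) -> no flip
Dir SW: opp run (3,3) capped by W -> flip
Dir S: opp run (3,4) capped by W -> flip
Dir SE: first cell '.' (not opp) -> no flip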